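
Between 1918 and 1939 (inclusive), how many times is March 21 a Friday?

Track March 21's weekday year by year (advancing +1, or +2 across a Feb 29):
  1918: Thu  1919: Fri (+1) ✓  1920: Sun (+2)  1921: Mon (+1)  1922: Tue (+1)
  1923: Wed (+1)  1924: Fri (+2) ✓  1925: Sat (+1)  1926: Sun (+1)  1927: Mon (+1)
  1928: Wed (+2)  1929: Thu (+1)  1930: Fri (+1) ✓  1931: Sat (+1)  1932: Mon (+2)
  1933: Tue (+1)  1934: Wed (+1)  1935: Thu (+1)  1936: Sat (+2)  1937: Sun (+1)
  1938: Mon (+1)  1939: Tue (+1)
Friday years: 1919, 1924, 1930 — 3 in total.

3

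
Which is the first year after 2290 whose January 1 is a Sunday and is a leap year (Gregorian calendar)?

2328

Jan 1 advances by 2 weekdays after a leap year and by 1 after a common year.
2290: Jan 1 is Wednesday.
2291: Thursday
2292: Friday (leap)
2293: Sunday
2294: Monday
2295: Tuesday
2296: Wednesday (leap)
2297: Friday
2298: Saturday
2299: Sunday
2300: Monday
2301: Tuesday
2302: Wednesday
2303: Thursday
2304: Friday (leap)
2305: Sunday
2306: Monday
2307: Tuesday
2308: Wednesday (leap)
2309: Friday
2310: Saturday
2311: Sunday
2312: Monday (leap)
2313: Wednesday
2314: Thursday
2315: Friday
2316: Saturday (leap)
2317: Monday
2318: Tuesday
2319: Wednesday
2320: Thursday (leap)
2321: Saturday
2322: Sunday
2323: Monday
2324: Tuesday (leap)
2325: Thursday
2326: Friday
2327: Saturday
2328: Sunday (leap)
2328 begins on a Sunday and is a leap year.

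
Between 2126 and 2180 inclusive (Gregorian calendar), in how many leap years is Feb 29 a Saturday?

2

Leap years in 2126–2180: 14 of them.
Feb 29 weekday advances by 5 (mod 7) from one leap year to the next four years later (or differs when a century non-leap intervenes).
Leap-day weekdays: 2128:Sun 2132:Fri 2136:Wed 2140:Mon 2144:Sat✓ 2148:Thu 2152:Tue 2156:Sun 2160:Fri 2164:Wed 2168:Mon 2172:Sat✓ 2176:Thu 2180:Tue
Saturday: 2144, 2172 → 2.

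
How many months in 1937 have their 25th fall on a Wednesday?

Check the 25th of each month of 1937: Jan 25: Mon, Feb 25: Thu, Mar 25: Thu, Apr 25: Sun, May 25: Tue, Jun 25: Fri, Jul 25: Sun, Aug 25: Wed, Sep 25: Sat, Oct 25: Mon, Nov 25: Thu, Dec 25: Sat.
Wednesday occurs in August — 1 month.

1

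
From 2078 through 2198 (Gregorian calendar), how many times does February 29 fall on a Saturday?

3

Leap years in 2078–2198: 29 of them.
Feb 29 weekday advances by 5 (mod 7) from one leap year to the next four years later (or differs when a century non-leap intervenes).
Leap-day weekdays: 2080:Thu 2084:Tue 2088:Sun 2092:Fri 2096:Wed 2104:Fri 2108:Wed 2112:Mon 2116:Sat✓ 2120:Thu 2124:Tue 2128:Sun 2132:Fri …(3 more)… 2148:Thu 2152:Tue 2156:Sun 2160:Fri 2164:Wed 2168:Mon 2172:Sat✓ 2176:Thu 2180:Tue 2184:Sun 2188:Fri 2192:Wed 2196:Mon
Saturday: 2116, 2144, 2172 → 3.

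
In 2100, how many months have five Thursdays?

4

A month of length L has five Thursdays iff its first Thursday is on day ≤ L−28 (so day 1–3 in a 31-day month, 1–2 in a 30-day month, day 1 in a leap February).
Checking each month of 2100: Jan starts Fri (31d); Feb starts Mon (28d); Mar starts Mon (31d); Apr starts Thu (30d) ✓; May starts Sat (31d); Jun starts Tue (30d); Jul starts Thu (31d) ✓; Aug starts Sun (31d); Sep starts Wed (30d) ✓; Oct starts Fri (31d); Nov starts Mon (30d); Dec starts Wed (31d) ✓.
Five-Thursday months: April, July, September, December → 4.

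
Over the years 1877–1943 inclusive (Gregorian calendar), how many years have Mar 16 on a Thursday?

Track Mar 16's weekday year by year (advancing +1, or +2 across a Feb 29):
  1877: Fri  1878: Sat (+1)  1879: Sun (+1)  1880: Tue (+2)  1881: Wed (+1)
  1882: Thu (+1) ✓  1883: Fri (+1)  1884: Sun (+2)  1885: Mon (+1)  1886: Tue (+1)
  1887: Wed (+1)  1888: Fri (+2)  1889: Sat (+1)  1890: Sun (+1)  … (39 more years) …
  1930: Sun (+1)  1931: Mon (+1)  1932: Wed (+2)  1933: Thu (+1) ✓  1934: Fri (+1)
  1935: Sat (+1)  1936: Mon (+2)  1937: Tue (+1)  1938: Wed (+1)  1939: Thu (+1) ✓
  1940: Sat (+2)  1941: Sun (+1)  1942: Mon (+1)  1943: Tue (+1)
Thursday years: 1882, 1893, 1899, 1905, 1911, 1916, 1922, 1933, 1939 — 9 in total.

9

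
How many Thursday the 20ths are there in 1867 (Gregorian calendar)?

Check the 20th of each month of 1867: Jan 20: Sun, Feb 20: Wed, Mar 20: Wed, Apr 20: Sat, May 20: Mon, Jun 20: Thu, Jul 20: Sat, Aug 20: Tue, Sep 20: Fri, Oct 20: Sun, Nov 20: Wed, Dec 20: Fri.
Thursday occurs in June — 1 month.

1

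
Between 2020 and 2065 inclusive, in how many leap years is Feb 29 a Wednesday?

Leap years in 2020–2065: 12 of them.
Feb 29 weekday advances by 5 (mod 7) from one leap year to the next four years later (or differs when a century non-leap intervenes).
Leap-day weekdays: 2020:Sat 2024:Thu 2028:Tue 2032:Sun 2036:Fri 2040:Wed✓ 2044:Mon 2048:Sat 2052:Thu 2056:Tue 2060:Sun 2064:Fri
Wednesday: 2040 → 1.

1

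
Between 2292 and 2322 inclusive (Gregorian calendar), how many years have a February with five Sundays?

February has 28 days (29 in leap years); it has five Sundays when Sunday falls among the first (month-length − 28) days — i.e. when February 1 is Sunday in a leap year (never in a common year).
February 1 by year: 2292:Mon 2293:Wed 2294:Thu 2295:Fri 2296:Sat 2297:Mon 2298:Tue 2299:Wed 2300:Thu 2301:Fri 2302:Sat 2303:Sun 2304:Mon 2305:Wed 2306:Thu 2307:Fri 2308:Sat 2309:Mon 2310:Tue 2311:Wed 2312:Thu 2313:Sat 2314:Sun 2315:Mon 2316:Tue 2317:Thu 2318:Fri 2319:Sat 2320:Sun✓ 2321:Tue 2322:Wed
Years with five Sundays: 2320 → 1.

1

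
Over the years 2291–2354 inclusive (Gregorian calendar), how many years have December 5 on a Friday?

Track December 5's weekday year by year (advancing +1, or +2 across a Feb 29):
  2291: Sat  2292: Mon (+2)  2293: Tue (+1)  2294: Wed (+1)  2295: Thu (+1)
  2296: Sat (+2)  2297: Sun (+1)  2298: Mon (+1)  2299: Tue (+1)  2300: Wed (+1)
  2301: Thu (+1)  2302: Fri (+1) ✓  2303: Sat (+1)  2304: Mon (+2)  … (36 more years) …
  2341: Fri (+1) ✓  2342: Sat (+1)  2343: Sun (+1)  2344: Tue (+2)  2345: Wed (+1)
  2346: Thu (+1)  2347: Fri (+1) ✓  2348: Sun (+2)  2349: Mon (+1)  2350: Tue (+1)
  2351: Wed (+1)  2352: Fri (+2) ✓  2353: Sat (+1)  2354: Sun (+1)
Friday years: 2302, 2313, 2319, 2324, 2330, 2341, 2347, 2352 — 8 in total.

8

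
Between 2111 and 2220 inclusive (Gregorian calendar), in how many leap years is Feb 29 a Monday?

Leap years in 2111–2220: 27 of them.
Feb 29 weekday advances by 5 (mod 7) from one leap year to the next four years later (or differs when a century non-leap intervenes).
Leap-day weekdays: 2112:Mon✓ 2116:Sat 2120:Thu 2124:Tue 2128:Sun 2132:Fri 2136:Wed 2140:Mon✓ 2144:Sat 2148:Thu 2152:Tue 2156:Sun 2160:Fri 2164:Wed 2168:Mon✓ 2172:Sat 2176:Thu 2180:Tue 2184:Sun 2188:Fri 2192:Wed 2196:Mon✓ 2204:Wed 2208:Mon✓ 2212:Sat 2216:Thu 2220:Tue
Monday: 2112, 2140, 2168, 2196, 2208 → 5.

5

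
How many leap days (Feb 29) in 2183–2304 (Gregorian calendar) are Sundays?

4

Leap years in 2183–2304: 29 of them.
Feb 29 weekday advances by 5 (mod 7) from one leap year to the next four years later (or differs when a century non-leap intervenes).
Leap-day weekdays: 2184:Sun✓ 2188:Fri 2192:Wed 2196:Mon 2204:Wed 2208:Mon 2212:Sat 2216:Thu 2220:Tue 2224:Sun✓ 2228:Fri 2232:Wed 2236:Mon …(3 more)… 2252:Sun✓ 2256:Fri 2260:Wed 2264:Mon 2268:Sat 2272:Thu 2276:Tue 2280:Sun✓ 2284:Fri 2288:Wed 2292:Mon 2296:Sat 2304:Mon
Sunday: 2184, 2224, 2252, 2280 → 4.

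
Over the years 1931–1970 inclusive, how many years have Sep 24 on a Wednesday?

5

Track Sep 24's weekday year by year (advancing +1, or +2 across a Feb 29):
  1931: Thu  1932: Sat (+2)  1933: Sun (+1)  1934: Mon (+1)  1935: Tue (+1)
  1936: Thu (+2)  1937: Fri (+1)  1938: Sat (+1)  1939: Sun (+1)  1940: Tue (+2)
  1941: Wed (+1) ✓  1942: Thu (+1)  1943: Fri (+1)  1944: Sun (+2)  … (12 more years) …
  1957: Tue (+1)  1958: Wed (+1) ✓  1959: Thu (+1)  1960: Sat (+2)  1961: Sun (+1)
  1962: Mon (+1)  1963: Tue (+1)  1964: Thu (+2)  1965: Fri (+1)  1966: Sat (+1)
  1967: Sun (+1)  1968: Tue (+2)  1969: Wed (+1) ✓  1970: Thu (+1)
Wednesday years: 1941, 1947, 1952, 1958, 1969 — 5 in total.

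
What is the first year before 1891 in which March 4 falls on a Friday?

1887

From one year to the next, a fixed date's weekday advances by 1, or by 2 when a Feb 29 lies between the two dates.
1891: March 4 is Wednesday.
1890: Tuesday (−1)
1889: Monday (−1)
1888: Sunday (−1)
1887: Friday (−2)
March 4 falls on a Friday in 1887.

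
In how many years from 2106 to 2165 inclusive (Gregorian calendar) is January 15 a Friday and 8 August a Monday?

2

Check each year's weekday for January 15 and 8 August:
  2106: Fri/Sun  2107: Sat/Mon  2108: Sun/Wed  2109: Tue/Thu  2110: Wed/Fri  2111: Thu/Sat  2112: Fri/Mon ✓  2113: Sun/Tue  2114: Mon/Wed  2115: Tue/Thu  2116: Wed/Sat  2117: Fri/Sun  2118: Sat/Mon  2119: Sun/Tue  …(32 more)…  2152: Sat/Tue  2153: Mon/Wed  2154: Tue/Thu  2155: Wed/Fri  2156: Thu/Sun  2157: Sat/Mon  2158: Sun/Tue  2159: Mon/Wed  2160: Tue/Fri  2161: Thu/Sat  2162: Fri/Sun  2163: Sat/Mon  2164: Sun/Wed  2165: Tue/Thu
Both conditions hold in: 2112, 2140 — 2.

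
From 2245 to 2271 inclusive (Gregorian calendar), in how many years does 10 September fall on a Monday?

4

Track 10 September's weekday year by year (advancing +1, or +2 across a Feb 29):
  2245: Wed  2246: Thu (+1)  2247: Fri (+1)  2248: Sun (+2)  2249: Mon (+1) ✓
  2250: Tue (+1)  2251: Wed (+1)  2252: Fri (+2)  2253: Sat (+1)  2254: Sun (+1)
  2255: Mon (+1) ✓  2256: Wed (+2)  2257: Thu (+1)  2258: Fri (+1)  2259: Sat (+1)
  2260: Mon (+2) ✓  2261: Tue (+1)  2262: Wed (+1)  2263: Thu (+1)  2264: Sat (+2)
  2265: Sun (+1)  2266: Mon (+1) ✓  2267: Tue (+1)  2268: Thu (+2)  2269: Fri (+1)
  2270: Sat (+1)  2271: Sun (+1)
Monday years: 2249, 2255, 2260, 2266 — 4 in total.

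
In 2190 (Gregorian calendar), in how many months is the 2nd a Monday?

1

Check the 2nd of each month of 2190: Jan 2: Sat, Feb 2: Tue, Mar 2: Tue, Apr 2: Fri, May 2: Sun, Jun 2: Wed, Jul 2: Fri, Aug 2: Mon, Sep 2: Thu, Oct 2: Sat, Nov 2: Tue, Dec 2: Thu.
Monday occurs in August — 1 month.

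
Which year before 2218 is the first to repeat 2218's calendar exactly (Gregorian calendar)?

Two years share a calendar iff Jan 1 falls on the same weekday and both are leap or both are common. 2218: Jan 1 is Thursday, common year.
2217: Jan 1 Wednesday, common
2216: Jan 1 Monday, leap
2215: Jan 1 Sunday, common
2214: Jan 1 Saturday, common
2213: Jan 1 Friday, common
2212: Jan 1 Wednesday, leap
2211: Jan 1 Tuesday, common
2210: Jan 1 Monday, common
2209: Jan 1 Sunday, common
2208: Jan 1 Friday, leap
2207: Jan 1 Thursday, common
2207 matches on both conditions.

2207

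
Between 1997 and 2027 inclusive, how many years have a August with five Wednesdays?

August has 31 days; it has five Wednesdays when Wednesday falls among the first (month-length − 28) days — i.e. when August 1 is one of Wednesday/Tuesday/Monday.
August 1 by year: 1997:Fri 1998:Sat 1999:Sun 2000:Tue✓ 2001:Wed✓ 2002:Thu 2003:Fri 2004:Sun 2005:Mon✓ 2006:Tue✓ 2007:Wed✓ 2008:Fri 2009:Sat 2010:Sun 2011:Mon✓ 2012:Wed✓ 2013:Thu 2014:Fri 2015:Sat 2016:Mon✓ 2017:Tue✓ 2018:Wed✓ 2019:Thu 2020:Sat 2021:Sun 2022:Mon✓ 2023:Tue✓ 2024:Thu 2025:Fri 2026:Sat 2027:Sun
Years with five Wednesdays: 2000, 2001, 2005, 2006, 2007, 2011, 2012, 2016, 2017, 2018, 2022, 2023 → 12.

12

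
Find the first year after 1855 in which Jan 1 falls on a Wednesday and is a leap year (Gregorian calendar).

Jan 1 advances by 2 weekdays after a leap year and by 1 after a common year.
1855: Jan 1 is Monday.
1856: Tuesday (leap)
1857: Thursday
1858: Friday
1859: Saturday
1860: Sunday (leap)
1861: Tuesday
1862: Wednesday
1863: Thursday
1864: Friday (leap)
1865: Sunday
1866: Monday
1867: Tuesday
1868: Wednesday (leap)
1868 begins on a Wednesday and is a leap year.

1868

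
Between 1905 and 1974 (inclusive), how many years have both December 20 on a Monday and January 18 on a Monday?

8

Check each year's weekday for December 20 and January 18:
  1905: Wed/Wed  1906: Thu/Thu  1907: Fri/Fri  1908: Sun/Sat  1909: Mon/Mon ✓  1910: Tue/Tue  1911: Wed/Wed  1912: Fri/Thu  1913: Sat/Sat  1914: Sun/Sun  1915: Mon/Mon ✓  1916: Wed/Tue  1917: Thu/Thu  1918: Fri/Fri  …(42 more)…  1961: Wed/Wed  1962: Thu/Thu  1963: Fri/Fri  1964: Sun/Sat  1965: Mon/Mon ✓  1966: Tue/Tue  1967: Wed/Wed  1968: Fri/Thu  1969: Sat/Sat  1970: Sun/Sun  1971: Mon/Mon ✓  1972: Wed/Tue  1973: Thu/Thu  1974: Fri/Fri
Both conditions hold in: 1909, 1915, 1926, 1937, 1943, 1954, 1965, 1971 — 8.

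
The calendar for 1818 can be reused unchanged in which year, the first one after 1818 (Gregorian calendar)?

Two years share a calendar iff Jan 1 falls on the same weekday and both are leap or both are common. 1818: Jan 1 is Thursday, common year.
1819: Jan 1 Friday, common
1820: Jan 1 Saturday, leap
1821: Jan 1 Monday, common
1822: Jan 1 Tuesday, common
1823: Jan 1 Wednesday, common
1824: Jan 1 Thursday, leap
1825: Jan 1 Saturday, common
1826: Jan 1 Sunday, common
1827: Jan 1 Monday, common
1828: Jan 1 Tuesday, leap
1829: Jan 1 Thursday, common
1829 matches on both conditions.

1829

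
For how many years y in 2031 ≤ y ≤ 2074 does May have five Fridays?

May has 31 days; it has five Fridays when Friday falls among the first (month-length − 28) days — i.e. when May 1 is one of Friday/Thursday/Wednesday.
May 1 by year: 2031:Thu✓ 2032:Sat 2033:Sun 2034:Mon 2035:Tue 2036:Thu✓ 2037:Fri✓ 2038:Sat 2039:Sun 2040:Tue 2041:Wed✓ 2042:Thu✓ 2043:Fri✓ 2044:Sun 2045:Mon …(14 more)… 2060:Sat 2061:Sun 2062:Mon 2063:Tue 2064:Thu✓ 2065:Fri✓ 2066:Sat 2067:Sun 2068:Tue 2069:Wed✓ 2070:Thu✓ 2071:Fri✓ 2072:Sun 2073:Mon 2074:Tue
Years with five Fridays: 2031, 2036, 2037, 2041, 2042, 2043, 2047, 2048, 2052, 2053, 2054, 2058, 2059, 2064, 2065, 2069, 2070, 2071 → 18.

18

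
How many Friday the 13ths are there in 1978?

Check the 13th of each month of 1978: Jan 13: Fri, Feb 13: Mon, Mar 13: Mon, Apr 13: Thu, May 13: Sat, Jun 13: Tue, Jul 13: Thu, Aug 13: Sun, Sep 13: Wed, Oct 13: Fri, Nov 13: Mon, Dec 13: Wed.
Friday occurs in January, October — 2 months.

2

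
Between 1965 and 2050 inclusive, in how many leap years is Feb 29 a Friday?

3

Leap years in 1965–2050: 21 of them.
Feb 29 weekday advances by 5 (mod 7) from one leap year to the next four years later (or differs when a century non-leap intervenes).
Leap-day weekdays: 1968:Thu 1972:Tue 1976:Sun 1980:Fri✓ 1984:Wed 1988:Mon 1992:Sat 1996:Thu 2000:Tue 2004:Sun 2008:Fri✓ 2012:Wed 2016:Mon 2020:Sat 2024:Thu 2028:Tue 2032:Sun 2036:Fri✓ 2040:Wed 2044:Mon 2048:Sat
Friday: 1980, 2008, 2036 → 3.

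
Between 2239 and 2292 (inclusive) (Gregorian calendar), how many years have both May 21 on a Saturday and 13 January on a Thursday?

Check each year's weekday for May 21 and 13 January:
  2239: Tue/Sun  2240: Thu/Mon  2241: Fri/Wed  2242: Sat/Thu ✓  2243: Sun/Fri  2244: Tue/Sat  2245: Wed/Mon  2246: Thu/Tue  2247: Fri/Wed  2248: Sun/Thu  2249: Mon/Sat  2250: Tue/Sun  2251: Wed/Mon  2252: Fri/Tue  …(26 more)…  2279: Wed/Mon  2280: Fri/Tue  2281: Sat/Thu ✓  2282: Sun/Fri  2283: Mon/Sat  2284: Wed/Sun  2285: Thu/Tue  2286: Fri/Wed  2287: Sat/Thu ✓  2288: Mon/Fri  2289: Tue/Sun  2290: Wed/Mon  2291: Thu/Tue  2292: Sat/Wed
Both conditions hold in: 2242, 2253, 2259, 2270, 2281, 2287 — 6.

6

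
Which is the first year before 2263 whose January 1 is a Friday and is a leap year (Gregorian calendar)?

Jan 1 advances by 2 weekdays after a leap year and by 1 after a common year.
2263: Jan 1 is Thursday.
2262: Wednesday
2261: Tuesday
2260: Sunday (leap)
2259: Saturday
2258: Friday
2257: Thursday
2256: Tuesday (leap)
2255: Monday
2254: Sunday
2253: Saturday
2252: Thursday (leap)
2251: Wednesday
2250: Tuesday
2249: Monday
2248: Saturday (leap)
2247: Friday
2246: Thursday
2245: Wednesday
2244: Monday (leap)
2243: Sunday
2242: Saturday
2241: Friday
2240: Wednesday (leap)
2239: Tuesday
2238: Monday
2237: Sunday
2236: Friday (leap)
2236 begins on a Friday and is a leap year.

2236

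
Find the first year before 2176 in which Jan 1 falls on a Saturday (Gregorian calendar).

2174

Jan 1 advances by 2 weekdays after a leap year and by 1 after a common year.
2176: Jan 1 is Monday (leap).
2175: Sunday
2174: Saturday
2174 begins on a Saturday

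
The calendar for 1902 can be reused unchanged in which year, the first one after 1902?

Two years share a calendar iff Jan 1 falls on the same weekday and both are leap or both are common. 1902: Jan 1 is Wednesday, common year.
1903: Jan 1 Thursday, common
1904: Jan 1 Friday, leap
1905: Jan 1 Sunday, common
1906: Jan 1 Monday, common
1907: Jan 1 Tuesday, common
1908: Jan 1 Wednesday, leap
1909: Jan 1 Friday, common
1910: Jan 1 Saturday, common
1911: Jan 1 Sunday, common
1912: Jan 1 Monday, leap
1913: Jan 1 Wednesday, common
1913 matches on both conditions.

1913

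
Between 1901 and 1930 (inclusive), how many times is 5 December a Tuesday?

Track 5 December's weekday year by year (advancing +1, or +2 across a Feb 29):
  1901: Thu  1902: Fri (+1)  1903: Sat (+1)  1904: Mon (+2)  1905: Tue (+1) ✓
  1906: Wed (+1)  1907: Thu (+1)  1908: Sat (+2)  1909: Sun (+1)  1910: Mon (+1)
  1911: Tue (+1) ✓  1912: Thu (+2)  1913: Fri (+1)  1914: Sat (+1)  1915: Sun (+1)
  1916: Tue (+2) ✓  1917: Wed (+1)  1918: Thu (+1)  1919: Fri (+1)  1920: Sun (+2)
  1921: Mon (+1)  1922: Tue (+1) ✓  1923: Wed (+1)  1924: Fri (+2)  1925: Sat (+1)
  1926: Sun (+1)  1927: Mon (+1)  1928: Wed (+2)  1929: Thu (+1)  1930: Fri (+1)
Tuesday years: 1905, 1911, 1916, 1922 — 4 in total.

4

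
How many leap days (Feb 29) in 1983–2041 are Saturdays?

2

Leap years in 1983–2041: 15 of them.
Feb 29 weekday advances by 5 (mod 7) from one leap year to the next four years later (or differs when a century non-leap intervenes).
Leap-day weekdays: 1984:Wed 1988:Mon 1992:Sat✓ 1996:Thu 2000:Tue 2004:Sun 2008:Fri 2012:Wed 2016:Mon 2020:Sat✓ 2024:Thu 2028:Tue 2032:Sun 2036:Fri 2040:Wed
Saturday: 1992, 2020 → 2.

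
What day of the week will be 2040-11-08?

Thursday

January 1, 2040 is a Sunday.
November 8 is day 313 of the year, i.e. 312 days after Jan 1.
312 mod 7 = 4, so advance 4 weekdays from Sunday: Thursday.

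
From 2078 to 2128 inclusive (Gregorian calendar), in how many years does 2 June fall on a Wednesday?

Track 2 June's weekday year by year (advancing +1, or +2 across a Feb 29):
  2078: Thu  2079: Fri (+1)  2080: Sun (+2)  2081: Mon (+1)  2082: Tue (+1)
  2083: Wed (+1) ✓  2084: Fri (+2)  2085: Sat (+1)  2086: Sun (+1)  2087: Mon (+1)
  2088: Wed (+2) ✓  2089: Thu (+1)  2090: Fri (+1)  2091: Sat (+1)  … (23 more years) …
  2115: Sun (+1)  2116: Tue (+2)  2117: Wed (+1) ✓  2118: Thu (+1)  2119: Fri (+1)
  2120: Sun (+2)  2121: Mon (+1)  2122: Tue (+1)  2123: Wed (+1) ✓  2124: Fri (+2)
  2125: Sat (+1)  2126: Sun (+1)  2127: Mon (+1)  2128: Wed (+2) ✓
Wednesday years: 2083, 2088, 2094, 2100, 2106, 2117, 2123, 2128 — 8 in total.

8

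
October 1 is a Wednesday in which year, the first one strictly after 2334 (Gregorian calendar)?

From one year to the next, a fixed date's weekday advances by 1, or by 2 when a Feb 29 lies between the two dates.
2334: October 1 is Monday.
2335: Tuesday (+1)
2336: Thursday (+2)
2337: Friday (+1)
2338: Saturday (+1)
2339: Sunday (+1)
2340: Tuesday (+2)
2341: Wednesday (+1)
October 1 falls on a Wednesday in 2341.

2341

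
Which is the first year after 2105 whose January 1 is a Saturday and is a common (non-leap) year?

Jan 1 advances by 2 weekdays after a leap year and by 1 after a common year.
2105: Jan 1 is Thursday.
2106: Friday
2107: Saturday
2107 begins on a Saturday and is a common year.

2107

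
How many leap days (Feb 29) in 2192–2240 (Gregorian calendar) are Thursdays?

1

Leap years in 2192–2240: 12 of them.
Feb 29 weekday advances by 5 (mod 7) from one leap year to the next four years later (or differs when a century non-leap intervenes).
Leap-day weekdays: 2192:Wed 2196:Mon 2204:Wed 2208:Mon 2212:Sat 2216:Thu✓ 2220:Tue 2224:Sun 2228:Fri 2232:Wed 2236:Mon 2240:Sat
Thursday: 2216 → 1.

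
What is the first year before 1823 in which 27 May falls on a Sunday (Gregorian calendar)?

1821

From one year to the next, a fixed date's weekday advances by 1, or by 2 when a Feb 29 lies between the two dates.
1823: May 27 is Tuesday.
1822: Monday (−1)
1821: Sunday (−1)
27 May falls on a Sunday in 1821.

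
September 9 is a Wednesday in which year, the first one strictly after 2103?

From one year to the next, a fixed date's weekday advances by 1, or by 2 when a Feb 29 lies between the two dates.
2103: September 9 is Sunday.
2104: Tuesday (+2)
2105: Wednesday (+1)
September 9 falls on a Wednesday in 2105.

2105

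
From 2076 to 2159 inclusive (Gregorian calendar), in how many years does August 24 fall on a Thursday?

12

Track August 24's weekday year by year (advancing +1, or +2 across a Feb 29):
  2076: Mon  2077: Tue (+1)  2078: Wed (+1)  2079: Thu (+1) ✓  2080: Sat (+2)
  2081: Sun (+1)  2082: Mon (+1)  2083: Tue (+1)  2084: Thu (+2) ✓  2085: Fri (+1)
  2086: Sat (+1)  2087: Sun (+1)  2088: Tue (+2)  2089: Wed (+1)  … (56 more years) …
  2146: Wed (+1)  2147: Thu (+1) ✓  2148: Sat (+2)  2149: Sun (+1)  2150: Mon (+1)
  2151: Tue (+1)  2152: Thu (+2) ✓  2153: Fri (+1)  2154: Sat (+1)  2155: Sun (+1)
  2156: Tue (+2)  2157: Wed (+1)  2158: Thu (+1) ✓  2159: Fri (+1)
Thursday years: 2079, 2084, 2090, 2102, 2113, 2119, 2124, 2130, 2141, 2147, 2152, 2158 — 12 in total.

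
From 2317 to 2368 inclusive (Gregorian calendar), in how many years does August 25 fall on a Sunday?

8

Track August 25's weekday year by year (advancing +1, or +2 across a Feb 29):
  2317: Sat  2318: Sun (+1) ✓  2319: Mon (+1)  2320: Wed (+2)  2321: Thu (+1)
  2322: Fri (+1)  2323: Sat (+1)  2324: Mon (+2)  2325: Tue (+1)  2326: Wed (+1)
  2327: Thu (+1)  2328: Sat (+2)  2329: Sun (+1) ✓  2330: Mon (+1)  … (24 more years) …
  2355: Thu (+1)  2356: Sat (+2)  2357: Sun (+1) ✓  2358: Mon (+1)  2359: Tue (+1)
  2360: Thu (+2)  2361: Fri (+1)  2362: Sat (+1)  2363: Sun (+1) ✓  2364: Tue (+2)
  2365: Wed (+1)  2366: Thu (+1)  2367: Fri (+1)  2368: Sun (+2) ✓
Sunday years: 2318, 2329, 2335, 2340, 2346, 2357, 2363, 2368 — 8 in total.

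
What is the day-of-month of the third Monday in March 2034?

March 1, 2034 is a Wednesday, so the first Monday is the 6th.
The third Monday is 6 + 14 = 20.

20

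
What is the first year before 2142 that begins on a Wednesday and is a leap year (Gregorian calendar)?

Jan 1 advances by 2 weekdays after a leap year and by 1 after a common year.
2142: Jan 1 is Monday.
2141: Sunday
2140: Friday (leap)
2139: Thursday
2138: Wednesday
2137: Tuesday
2136: Sunday (leap)
2135: Saturday
2134: Friday
2133: Thursday
2132: Tuesday (leap)
2131: Monday
2130: Sunday
2129: Saturday
2128: Thursday (leap)
2127: Wednesday
2126: Tuesday
2125: Monday
2124: Saturday (leap)
2123: Friday
2122: Thursday
2121: Wednesday
2120: Monday (leap)
2119: Sunday
2118: Saturday
2117: Friday
2116: Wednesday (leap)
2116 begins on a Wednesday and is a leap year.

2116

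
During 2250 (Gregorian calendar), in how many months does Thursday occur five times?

A month of length L has five Thursdays iff its first Thursday is on day ≤ L−28 (so day 1–3 in a 31-day month, 1–2 in a 30-day month, day 1 in a leap February).
Checking each month of 2250: Jan starts Tue (31d) ✓; Feb starts Fri (28d); Mar starts Fri (31d); Apr starts Mon (30d); May starts Wed (31d) ✓; Jun starts Sat (30d); Jul starts Mon (31d); Aug starts Thu (31d) ✓; Sep starts Sun (30d); Oct starts Tue (31d) ✓; Nov starts Fri (30d); Dec starts Sun (31d).
Five-Thursday months: January, May, August, October → 4.

4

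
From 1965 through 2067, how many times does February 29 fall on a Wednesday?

3

Leap years in 1965–2067: 25 of them.
Feb 29 weekday advances by 5 (mod 7) from one leap year to the next four years later (or differs when a century non-leap intervenes).
Leap-day weekdays: 1968:Thu 1972:Tue 1976:Sun 1980:Fri 1984:Wed✓ 1988:Mon 1992:Sat 1996:Thu 2000:Tue 2004:Sun 2008:Fri 2012:Wed✓ 2016:Mon 2020:Sat 2024:Thu 2028:Tue 2032:Sun 2036:Fri 2040:Wed✓ 2044:Mon 2048:Sat 2052:Thu 2056:Tue 2060:Sun 2064:Fri
Wednesday: 1984, 2012, 2040 → 3.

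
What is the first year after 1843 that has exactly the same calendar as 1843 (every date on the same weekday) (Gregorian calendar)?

Two years share a calendar iff Jan 1 falls on the same weekday and both are leap or both are common. 1843: Jan 1 is Sunday, common year.
1844: Jan 1 Monday, leap
1845: Jan 1 Wednesday, common
1846: Jan 1 Thursday, common
1847: Jan 1 Friday, common
1848: Jan 1 Saturday, leap
1849: Jan 1 Monday, common
1850: Jan 1 Tuesday, common
1851: Jan 1 Wednesday, common
1852: Jan 1 Thursday, leap
1853: Jan 1 Saturday, common
1854: Jan 1 Sunday, common
1854 matches on both conditions.

1854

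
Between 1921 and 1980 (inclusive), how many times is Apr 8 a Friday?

Track Apr 8's weekday year by year (advancing +1, or +2 across a Feb 29):
  1921: Fri ✓  1922: Sat (+1)  1923: Sun (+1)  1924: Tue (+2)  1925: Wed (+1)
  1926: Thu (+1)  1927: Fri (+1) ✓  1928: Sun (+2)  1929: Mon (+1)  1930: Tue (+1)
  1931: Wed (+1)  1932: Fri (+2) ✓  1933: Sat (+1)  1934: Sun (+1)  … (32 more years) …
  1967: Sat (+1)  1968: Mon (+2)  1969: Tue (+1)  1970: Wed (+1)  1971: Thu (+1)
  1972: Sat (+2)  1973: Sun (+1)  1974: Mon (+1)  1975: Tue (+1)  1976: Thu (+2)
  1977: Fri (+1) ✓  1978: Sat (+1)  1979: Sun (+1)  1980: Tue (+2)
Friday years: 1921, 1927, 1932, 1938, 1949, 1955, 1960, 1966, 1977 — 9 in total.

9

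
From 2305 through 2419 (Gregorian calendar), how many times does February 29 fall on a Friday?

4

Leap years in 2305–2419: 28 of them.
Feb 29 weekday advances by 5 (mod 7) from one leap year to the next four years later (or differs when a century non-leap intervenes).
Leap-day weekdays: 2308:Sat 2312:Thu 2316:Tue 2320:Sun 2324:Fri✓ 2328:Wed 2332:Mon 2336:Sat 2340:Thu 2344:Tue 2348:Sun 2352:Fri✓ 2356:Wed 2360:Mon 2364:Sat 2368:Thu 2372:Tue 2376:Sun 2380:Fri✓ 2384:Wed 2388:Mon 2392:Sat 2396:Thu 2400:Tue 2404:Sun 2408:Fri✓ 2412:Wed 2416:Mon
Friday: 2324, 2352, 2380, 2408 → 4.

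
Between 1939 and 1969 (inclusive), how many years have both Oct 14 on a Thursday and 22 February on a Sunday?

1

Check each year's weekday for Oct 14 and 22 February:
  1939: Sat/Wed  1940: Mon/Thu  1941: Tue/Sat  1942: Wed/Sun  1943: Thu/Mon  1944: Sat/Tue  1945: Sun/Thu  1946: Mon/Fri  1947: Tue/Sat  1948: Thu/Sun ✓  1949: Fri/Tue  1950: Sat/Wed  1951: Sun/Thu  1952: Tue/Fri  …(3 more)…  1956: Sun/Wed  1957: Mon/Fri  1958: Tue/Sat  1959: Wed/Sun  1960: Fri/Mon  1961: Sat/Wed  1962: Sun/Thu  1963: Mon/Fri  1964: Wed/Sat  1965: Thu/Mon  1966: Fri/Tue  1967: Sat/Wed  1968: Mon/Thu  1969: Tue/Sat
Both conditions hold in: 1948 — 1.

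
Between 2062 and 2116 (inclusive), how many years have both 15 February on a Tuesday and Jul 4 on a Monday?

Check each year's weekday for 15 February and Jul 4:
  2062: Wed/Tue  2063: Thu/Wed  2064: Fri/Fri  2065: Sun/Sat  2066: Mon/Sun  2067: Tue/Mon ✓  2068: Wed/Wed  2069: Fri/Thu  2070: Sat/Fri  2071: Sun/Sat  2072: Mon/Mon  2073: Wed/Tue  2074: Thu/Wed  2075: Fri/Thu  …(27 more)…  2103: Thu/Wed  2104: Fri/Fri  2105: Sun/Sat  2106: Mon/Sun  2107: Tue/Mon ✓  2108: Wed/Wed  2109: Fri/Thu  2110: Sat/Fri  2111: Sun/Sat  2112: Mon/Mon  2113: Wed/Tue  2114: Thu/Wed  2115: Fri/Thu  2116: Sat/Sat
Both conditions hold in: 2067, 2078, 2089, 2095, 2101, 2107 — 6.

6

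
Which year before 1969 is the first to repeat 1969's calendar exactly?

Two years share a calendar iff Jan 1 falls on the same weekday and both are leap or both are common. 1969: Jan 1 is Wednesday, common year.
1968: Jan 1 Monday, leap
1967: Jan 1 Sunday, common
1966: Jan 1 Saturday, common
1965: Jan 1 Friday, common
1964: Jan 1 Wednesday, leap
1963: Jan 1 Tuesday, common
1962: Jan 1 Monday, common
1961: Jan 1 Sunday, common
1960: Jan 1 Friday, leap
1959: Jan 1 Thursday, common
1958: Jan 1 Wednesday, common
1958 matches on both conditions.

1958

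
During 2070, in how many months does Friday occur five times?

A month of length L has five Fridays iff its first Friday is on day ≤ L−28 (so day 1–3 in a 31-day month, 1–2 in a 30-day month, day 1 in a leap February).
Checking each month of 2070: Jan starts Wed (31d) ✓; Feb starts Sat (28d); Mar starts Sat (31d); Apr starts Tue (30d); May starts Thu (31d) ✓; Jun starts Sun (30d); Jul starts Tue (31d); Aug starts Fri (31d) ✓; Sep starts Mon (30d); Oct starts Wed (31d) ✓; Nov starts Sat (30d); Dec starts Mon (31d).
Five-Friday months: January, May, August, October → 4.

4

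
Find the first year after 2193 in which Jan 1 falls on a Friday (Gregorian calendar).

2196

Jan 1 advances by 2 weekdays after a leap year and by 1 after a common year.
2193: Jan 1 is Tuesday.
2194: Wednesday
2195: Thursday
2196: Friday (leap)
2196 begins on a Friday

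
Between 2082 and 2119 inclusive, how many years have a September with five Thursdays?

September has 30 days; it has five Thursdays when Thursday falls among the first (month-length − 28) days — i.e. when September 1 is one of Thursday/Wednesday.
September 1 by year: 2082:Tue 2083:Wed✓ 2084:Fri 2085:Sat 2086:Sun 2087:Mon 2088:Wed✓ 2089:Thu✓ 2090:Fri 2091:Sat 2092:Mon 2093:Tue 2094:Wed✓ 2095:Thu✓ 2096:Sat …(8 more)… 2105:Tue 2106:Wed✓ 2107:Thu✓ 2108:Sat 2109:Sun 2110:Mon 2111:Tue 2112:Thu✓ 2113:Fri 2114:Sat 2115:Sun 2116:Tue 2117:Wed✓ 2118:Thu✓ 2119:Fri
Years with five Thursdays: 2083, 2088, 2089, 2094, 2095, 2100, 2101, 2106, 2107, 2112, 2117, 2118 → 12.

12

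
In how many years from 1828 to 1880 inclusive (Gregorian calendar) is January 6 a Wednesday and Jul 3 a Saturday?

6

Check each year's weekday for January 6 and Jul 3:
  1828: Sun/Thu  1829: Tue/Fri  1830: Wed/Sat ✓  1831: Thu/Sun  1832: Fri/Tue  1833: Sun/Wed  1834: Mon/Thu  1835: Tue/Fri  1836: Wed/Sun  1837: Fri/Mon  1838: Sat/Tue  1839: Sun/Wed  1840: Mon/Fri  1841: Wed/Sat ✓  …(25 more)…  1867: Sun/Wed  1868: Mon/Fri  1869: Wed/Sat ✓  1870: Thu/Sun  1871: Fri/Mon  1872: Sat/Wed  1873: Mon/Thu  1874: Tue/Fri  1875: Wed/Sat ✓  1876: Thu/Mon  1877: Sat/Tue  1878: Sun/Wed  1879: Mon/Thu  1880: Tue/Sat
Both conditions hold in: 1830, 1841, 1847, 1858, 1869, 1875 — 6.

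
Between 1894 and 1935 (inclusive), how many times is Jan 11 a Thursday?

7

Track Jan 11's weekday year by year (advancing +1, or +2 across a Feb 29):
  1894: Thu ✓  1895: Fri (+1)  1896: Sat (+1)  1897: Mon (+2)  1898: Tue (+1)
  1899: Wed (+1)  1900: Thu (+1) ✓  1901: Fri (+1)  1902: Sat (+1)  1903: Sun (+1)
  1904: Mon (+1)  1905: Wed (+2)  1906: Thu (+1) ✓  1907: Fri (+1)  … (14 more years) …
  1922: Wed (+1)  1923: Thu (+1) ✓  1924: Fri (+1)  1925: Sun (+2)  1926: Mon (+1)
  1927: Tue (+1)  1928: Wed (+1)  1929: Fri (+2)  1930: Sat (+1)  1931: Sun (+1)
  1932: Mon (+1)  1933: Wed (+2)  1934: Thu (+1) ✓  1935: Fri (+1)
Thursday years: 1894, 1900, 1906, 1912, 1917, 1923, 1934 — 7 in total.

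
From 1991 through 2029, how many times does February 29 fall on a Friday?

Leap years in 1991–2029: 10 of them.
Feb 29 weekday advances by 5 (mod 7) from one leap year to the next four years later (or differs when a century non-leap intervenes).
Leap-day weekdays: 1992:Sat 1996:Thu 2000:Tue 2004:Sun 2008:Fri✓ 2012:Wed 2016:Mon 2020:Sat 2024:Thu 2028:Tue
Friday: 2008 → 1.

1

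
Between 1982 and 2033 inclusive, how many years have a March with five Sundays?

22

March has 31 days; it has five Sundays when Sunday falls among the first (month-length − 28) days — i.e. when March 1 is one of Sunday/Saturday/Friday.
March 1 by year: 1982:Mon 1983:Tue 1984:Thu 1985:Fri✓ 1986:Sat✓ 1987:Sun✓ 1988:Tue 1989:Wed 1990:Thu 1991:Fri✓ 1992:Sun✓ 1993:Mon 1994:Tue 1995:Wed 1996:Fri✓ …(22 more)… 2019:Fri✓ 2020:Sun✓ 2021:Mon 2022:Tue 2023:Wed 2024:Fri✓ 2025:Sat✓ 2026:Sun✓ 2027:Mon 2028:Wed 2029:Thu 2030:Fri✓ 2031:Sat✓ 2032:Mon 2033:Tue
Years with five Sundays: 1985, 1986, 1987, 1991, 1992, 1996, 1997, 1998, 2002, 2003, 2008, 2009, 2013, 2014, 2015, 2019, 2020, 2024, 2025, 2026, 2030, 2031 → 22.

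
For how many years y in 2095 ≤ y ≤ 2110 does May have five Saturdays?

7

May has 31 days; it has five Saturdays when Saturday falls among the first (month-length − 28) days — i.e. when May 1 is one of Saturday/Friday/Thursday.
May 1 by year: 2095:Sun 2096:Tue 2097:Wed 2098:Thu✓ 2099:Fri✓ 2100:Sat✓ 2101:Sun 2102:Mon 2103:Tue 2104:Thu✓ 2105:Fri✓ 2106:Sat✓ 2107:Sun 2108:Tue 2109:Wed 2110:Thu✓
Years with five Saturdays: 2098, 2099, 2100, 2104, 2105, 2106, 2110 → 7.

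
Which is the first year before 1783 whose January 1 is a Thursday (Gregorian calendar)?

Jan 1 advances by 2 weekdays after a leap year and by 1 after a common year.
1783: Jan 1 is Wednesday.
1782: Tuesday
1781: Monday
1780: Saturday (leap)
1779: Friday
1778: Thursday
1778 begins on a Thursday

1778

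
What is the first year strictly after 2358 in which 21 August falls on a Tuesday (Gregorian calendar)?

From one year to the next, a fixed date's weekday advances by 1, or by 2 when a Feb 29 lies between the two dates.
2358: August 21 is Thursday.
2359: Friday (+1)
2360: Sunday (+2)
2361: Monday (+1)
2362: Tuesday (+1)
21 August falls on a Tuesday in 2362.

2362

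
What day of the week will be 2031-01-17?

Friday

January 1, 2031 is a Wednesday.
January 17 is day 17 of the year, i.e. 16 days after Jan 1.
16 mod 7 = 2, so advance 2 weekdays from Wednesday: Friday.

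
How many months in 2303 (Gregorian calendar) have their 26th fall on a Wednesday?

1

Check the 26th of each month of 2303: Jan 26: Mon, Feb 26: Thu, Mar 26: Thu, Apr 26: Sun, May 26: Tue, Jun 26: Fri, Jul 26: Sun, Aug 26: Wed, Sep 26: Sat, Oct 26: Mon, Nov 26: Thu, Dec 26: Sat.
Wednesday occurs in August — 1 month.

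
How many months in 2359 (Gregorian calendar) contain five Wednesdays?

4

A month of length L has five Wednesdays iff its first Wednesday is on day ≤ L−28 (so day 1–3 in a 31-day month, 1–2 in a 30-day month, day 1 in a leap February).
Checking each month of 2359: Jan starts Thu (31d); Feb starts Sun (28d); Mar starts Sun (31d); Apr starts Wed (30d) ✓; May starts Fri (31d); Jun starts Mon (30d); Jul starts Wed (31d) ✓; Aug starts Sat (31d); Sep starts Tue (30d) ✓; Oct starts Thu (31d); Nov starts Sun (30d); Dec starts Tue (31d) ✓.
Five-Wednesday months: April, July, September, December → 4.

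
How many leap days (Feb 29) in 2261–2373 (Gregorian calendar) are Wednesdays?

Leap years in 2261–2373: 27 of them.
Feb 29 weekday advances by 5 (mod 7) from one leap year to the next four years later (or differs when a century non-leap intervenes).
Leap-day weekdays: 2264:Mon 2268:Sat 2272:Thu 2276:Tue 2280:Sun 2284:Fri 2288:Wed✓ 2292:Mon 2296:Sat 2304:Mon 2308:Sat 2312:Thu 2316:Tue 2320:Sun 2324:Fri 2328:Wed✓ 2332:Mon 2336:Sat 2340:Thu 2344:Tue 2348:Sun 2352:Fri 2356:Wed✓ 2360:Mon 2364:Sat 2368:Thu 2372:Tue
Wednesday: 2288, 2328, 2356 → 3.

3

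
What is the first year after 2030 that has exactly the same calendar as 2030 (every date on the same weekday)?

2041

Two years share a calendar iff Jan 1 falls on the same weekday and both are leap or both are common. 2030: Jan 1 is Tuesday, common year.
2031: Jan 1 Wednesday, common
2032: Jan 1 Thursday, leap
2033: Jan 1 Saturday, common
2034: Jan 1 Sunday, common
2035: Jan 1 Monday, common
2036: Jan 1 Tuesday, leap
2037: Jan 1 Thursday, common
2038: Jan 1 Friday, common
2039: Jan 1 Saturday, common
2040: Jan 1 Sunday, leap
2041: Jan 1 Tuesday, common
2041 matches on both conditions.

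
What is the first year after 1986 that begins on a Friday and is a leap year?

Jan 1 advances by 2 weekdays after a leap year and by 1 after a common year.
1986: Jan 1 is Wednesday.
1987: Thursday
1988: Friday (leap)
1988 begins on a Friday and is a leap year.

1988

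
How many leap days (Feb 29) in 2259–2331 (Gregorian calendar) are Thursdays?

Leap years in 2259–2331: 17 of them.
Feb 29 weekday advances by 5 (mod 7) from one leap year to the next four years later (or differs when a century non-leap intervenes).
Leap-day weekdays: 2260:Wed 2264:Mon 2268:Sat 2272:Thu✓ 2276:Tue 2280:Sun 2284:Fri 2288:Wed 2292:Mon 2296:Sat 2304:Mon 2308:Sat 2312:Thu✓ 2316:Tue 2320:Sun 2324:Fri 2328:Wed
Thursday: 2272, 2312 → 2.

2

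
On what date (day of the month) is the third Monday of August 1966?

August 1, 1966 is a Monday, so the first Monday is the 1st.
The third Monday is 1 + 14 = 15.

15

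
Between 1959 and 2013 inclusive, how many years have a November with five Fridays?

16

November has 30 days; it has five Fridays when Friday falls among the first (month-length − 28) days — i.e. when November 1 is one of Friday/Thursday.
November 1 by year: 1959:Sun 1960:Tue 1961:Wed 1962:Thu✓ 1963:Fri✓ 1964:Sun 1965:Mon 1966:Tue 1967:Wed 1968:Fri✓ 1969:Sat 1970:Sun 1971:Mon 1972:Wed 1973:Thu✓ …(25 more)… 1999:Mon 2000:Wed 2001:Thu✓ 2002:Fri✓ 2003:Sat 2004:Mon 2005:Tue 2006:Wed 2007:Thu✓ 2008:Sat 2009:Sun 2010:Mon 2011:Tue 2012:Thu✓ 2013:Fri✓
Years with five Fridays: 1962, 1963, 1968, 1973, 1974, 1979, 1984, 1985, 1990, 1991, 1996, 2001, 2002, 2007, 2012, 2013 → 16.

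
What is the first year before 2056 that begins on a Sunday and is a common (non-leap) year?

Jan 1 advances by 2 weekdays after a leap year and by 1 after a common year.
2056: Jan 1 is Saturday (leap).
2055: Friday
2054: Thursday
2053: Wednesday
2052: Monday (leap)
2051: Sunday
2051 begins on a Sunday and is a common year.

2051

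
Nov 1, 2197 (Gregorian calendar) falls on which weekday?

January 1, 2197 is a Sunday.
November 1 is day 305 of the year, i.e. 304 days after Jan 1.
304 mod 7 = 3, so advance 3 weekdays from Sunday: Wednesday.

Wednesday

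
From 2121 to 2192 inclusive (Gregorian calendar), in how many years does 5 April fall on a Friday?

9

Track 5 April's weekday year by year (advancing +1, or +2 across a Feb 29):
  2121: Sat  2122: Sun (+1)  2123: Mon (+1)  2124: Wed (+2)  2125: Thu (+1)
  2126: Fri (+1) ✓  2127: Sat (+1)  2128: Mon (+2)  2129: Tue (+1)  2130: Wed (+1)
  2131: Thu (+1)  2132: Sat (+2)  2133: Sun (+1)  2134: Mon (+1)  … (44 more years) …
  2179: Mon (+1)  2180: Wed (+2)  2181: Thu (+1)  2182: Fri (+1) ✓  2183: Sat (+1)
  2184: Mon (+2)  2185: Tue (+1)  2186: Wed (+1)  2187: Thu (+1)  2188: Sat (+2)
  2189: Sun (+1)  2190: Mon (+1)  2191: Tue (+1)  2192: Thu (+2)
Friday years: 2126, 2137, 2143, 2148, 2154, 2165, 2171, 2176, 2182 — 9 in total.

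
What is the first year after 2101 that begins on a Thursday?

2105

Jan 1 advances by 2 weekdays after a leap year and by 1 after a common year.
2101: Jan 1 is Saturday.
2102: Sunday
2103: Monday
2104: Tuesday (leap)
2105: Thursday
2105 begins on a Thursday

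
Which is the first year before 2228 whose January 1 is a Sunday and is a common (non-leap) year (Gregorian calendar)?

2226

Jan 1 advances by 2 weekdays after a leap year and by 1 after a common year.
2228: Jan 1 is Tuesday (leap).
2227: Monday
2226: Sunday
2226 begins on a Sunday and is a common year.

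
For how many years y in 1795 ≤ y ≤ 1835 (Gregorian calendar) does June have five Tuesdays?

12

June has 30 days; it has five Tuesdays when Tuesday falls among the first (month-length − 28) days — i.e. when June 1 is one of Tuesday/Monday.
June 1 by year: 1795:Mon✓ 1796:Wed 1797:Thu 1798:Fri 1799:Sat 1800:Sun 1801:Mon✓ 1802:Tue✓ 1803:Wed 1804:Fri 1805:Sat 1806:Sun 1807:Mon✓ 1808:Wed 1809:Thu …(11 more)… 1821:Fri 1822:Sat 1823:Sun 1824:Tue✓ 1825:Wed 1826:Thu 1827:Fri 1828:Sun 1829:Mon✓ 1830:Tue✓ 1831:Wed 1832:Fri 1833:Sat 1834:Sun 1835:Mon✓
Years with five Tuesdays: 1795, 1801, 1802, 1807, 1812, 1813, 1818, 1819, 1824, 1829, 1830, 1835 → 12.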